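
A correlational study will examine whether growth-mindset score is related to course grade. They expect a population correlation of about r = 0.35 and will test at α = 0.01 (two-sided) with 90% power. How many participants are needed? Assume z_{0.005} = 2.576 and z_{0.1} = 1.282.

n = 115

Fisher's z: C = ½·ln((1+r)/(1−r)) = ½·ln(2.0769) = 0.3654.
n = ((z_{α/2} + z_β)/C)² + 3.
(2.576 + 1.282) / 0.3654 = 3.858 / 0.3654 = 10.558.
n = 10.558² + 3 = 111.48 + 3 = 114.5.
Round up.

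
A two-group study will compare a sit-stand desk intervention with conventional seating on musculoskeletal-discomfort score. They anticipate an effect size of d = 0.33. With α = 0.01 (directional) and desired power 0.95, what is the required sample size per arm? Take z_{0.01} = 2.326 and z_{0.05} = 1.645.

n = 290 per group

For two independent groups with equal n: n = 2·((z_{α} + z_β) / d)².
z_{α} + z_β = 2.326 + 1.645 = 3.971.
n = 2 × (3.971 / 0.33)² = 2 × 12.033² = 2 × 144.80 = 289.6.
Round up to the next whole participant.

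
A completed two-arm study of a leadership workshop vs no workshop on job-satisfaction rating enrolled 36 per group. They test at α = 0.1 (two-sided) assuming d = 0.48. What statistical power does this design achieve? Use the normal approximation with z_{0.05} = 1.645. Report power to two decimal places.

power ≈ 0.65

For two equal groups, power = Φ(d·√(n/2) − z_{α/2}).
d·√(n/2) = 0.48 × √(36/2) = 0.48 × 4.243 = 2.036.
z_β = 2.036 − 1.645 = 0.391.
Power = Φ(0.391) = 0.652.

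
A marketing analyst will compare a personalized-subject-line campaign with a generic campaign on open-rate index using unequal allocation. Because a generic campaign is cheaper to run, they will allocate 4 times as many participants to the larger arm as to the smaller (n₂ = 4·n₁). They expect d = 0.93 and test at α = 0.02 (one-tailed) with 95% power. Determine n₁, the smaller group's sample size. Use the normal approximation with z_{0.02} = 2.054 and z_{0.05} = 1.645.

With allocation ratio k = n₂/n₁ = 4, Var(x̄₁−x̄₂) = σ²(1/n₁ + 1/(k·n₁)) = σ²·(k+1)/(k·n₁).
So n₁ = (1 + 1/k)·((z_{α} + z_β)/d)² = 1.250 × (3.699/0.93)².
n₁ = 1.250 × 15.82 = 19.8.
Round up: n₁ = 20, giving n₂ = 4 × 20 = 80.

n₁ = 20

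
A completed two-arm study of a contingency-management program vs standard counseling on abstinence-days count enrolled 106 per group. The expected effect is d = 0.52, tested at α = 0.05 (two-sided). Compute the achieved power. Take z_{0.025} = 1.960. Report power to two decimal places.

For two equal groups, power = Φ(d·√(n/2) − z_{α/2}).
d·√(n/2) = 0.52 × √(106/2) = 0.52 × 7.280 = 3.786.
z_β = 3.786 − 1.960 = 1.826.
Power = Φ(1.826) = 0.966.

power ≈ 0.97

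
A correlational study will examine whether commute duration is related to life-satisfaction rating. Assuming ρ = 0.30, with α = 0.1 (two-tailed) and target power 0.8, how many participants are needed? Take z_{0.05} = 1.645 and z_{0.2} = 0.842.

n = 68

Fisher's z: C = ½·ln((1+r)/(1−r)) = ½·ln(1.8571) = 0.3095.
n = ((z_{α/2} + z_β)/C)² + 3.
(1.645 + 0.842) / 0.3095 = 2.487 / 0.3095 = 8.036.
n = 8.036² + 3 = 64.57 + 3 = 67.6.
Round up.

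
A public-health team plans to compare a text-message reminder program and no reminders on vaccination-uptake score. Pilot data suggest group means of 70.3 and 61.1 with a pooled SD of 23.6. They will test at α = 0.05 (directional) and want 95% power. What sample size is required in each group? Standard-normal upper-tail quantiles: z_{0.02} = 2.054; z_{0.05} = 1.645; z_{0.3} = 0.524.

Cohen's d = |M₁ − M₂| / SD_pooled = |70.3 − 61.1| / 23.6 = 9.2 / 23.6 = 0.390.
For two independent groups with equal n: n = 2·((z_{α} + z_β) / d)².
z_{α} + z_β = 1.645 + 1.645 = 3.290.
n = 2 × (3.290 / 0.390)² = 2 × 8.436² = 2 × 71.16 = 142.3.
Round up to the next whole participant.

n = 143 per group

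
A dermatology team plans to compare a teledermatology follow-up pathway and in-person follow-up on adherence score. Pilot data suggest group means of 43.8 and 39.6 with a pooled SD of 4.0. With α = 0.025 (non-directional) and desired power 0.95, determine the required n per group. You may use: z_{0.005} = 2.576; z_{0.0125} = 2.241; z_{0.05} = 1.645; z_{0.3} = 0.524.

Cohen's d = |M₁ − M₂| / SD_pooled = |43.8 − 39.6| / 4.0 = 4.2 / 4.0 = 1.050.
For two independent groups with equal n: n = 2·((z_{α/2} + z_β) / d)².
z_{α/2} + z_β = 2.241 + 1.645 = 3.886.
n = 2 × (3.886 / 1.050)² = 2 × 3.701² = 2 × 13.70 = 27.4.
Round up to the next whole participant.

n = 28 per group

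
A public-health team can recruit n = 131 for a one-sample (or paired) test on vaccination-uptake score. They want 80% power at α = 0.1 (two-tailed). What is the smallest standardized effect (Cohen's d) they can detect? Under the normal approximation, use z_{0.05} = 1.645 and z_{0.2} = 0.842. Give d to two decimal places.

For a single sample (or paired design) of n = 131: d_min = (z_{α/2} + z_β)/√n.
z-sum = 1.645 + 0.842 = 2.487.
d_min = 2.487 / √131 = 2.487 / 11.446 = 0.217.

d_min ≈ 0.22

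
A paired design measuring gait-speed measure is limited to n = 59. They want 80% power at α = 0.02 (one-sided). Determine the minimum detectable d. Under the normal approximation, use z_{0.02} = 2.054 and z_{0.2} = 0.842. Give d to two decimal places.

d_min ≈ 0.38

For a single sample (or paired design) of n = 59: d_min = (z_{α} + z_β)/√n.
z-sum = 2.054 + 0.842 = 2.896.
d_min = 2.896 / √59 = 2.896 / 7.681 = 0.377.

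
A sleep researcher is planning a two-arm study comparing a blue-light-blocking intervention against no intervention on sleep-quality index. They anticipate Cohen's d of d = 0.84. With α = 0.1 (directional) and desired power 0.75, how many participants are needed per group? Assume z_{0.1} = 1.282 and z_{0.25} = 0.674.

For two independent groups with equal n: n = 2·((z_{α} + z_β) / d)².
z_{α} + z_β = 1.282 + 0.674 = 1.956.
n = 2 × (1.956 / 0.84)² = 2 × 2.329² = 2 × 5.42 = 10.8.
Round up to the next whole participant.

n = 11 per group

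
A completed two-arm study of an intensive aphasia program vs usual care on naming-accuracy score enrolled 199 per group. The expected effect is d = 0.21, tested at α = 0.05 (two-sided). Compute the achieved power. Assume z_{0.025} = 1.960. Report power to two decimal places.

For two equal groups, power = Φ(d·√(n/2) − z_{α/2}).
d·√(n/2) = 0.21 × √(199/2) = 0.21 × 9.975 = 2.095.
z_β = 2.095 − 1.960 = 0.135.
Power = Φ(0.135) = 0.554.

power ≈ 0.55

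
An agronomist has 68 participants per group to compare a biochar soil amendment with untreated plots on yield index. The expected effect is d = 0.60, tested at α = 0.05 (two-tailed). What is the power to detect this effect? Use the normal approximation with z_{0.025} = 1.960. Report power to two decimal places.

power ≈ 0.94

For two equal groups, power = Φ(d·√(n/2) − z_{α/2}).
d·√(n/2) = 0.60 × √(68/2) = 0.60 × 5.831 = 3.499.
z_β = 3.499 − 1.960 = 1.539.
Power = Φ(1.539) = 0.938.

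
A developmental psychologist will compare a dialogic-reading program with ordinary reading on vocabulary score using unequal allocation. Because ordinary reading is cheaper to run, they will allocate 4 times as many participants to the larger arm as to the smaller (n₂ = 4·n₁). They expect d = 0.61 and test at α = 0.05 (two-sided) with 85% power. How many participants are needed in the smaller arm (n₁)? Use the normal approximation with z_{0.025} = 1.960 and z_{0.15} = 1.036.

n₁ = 31

With allocation ratio k = n₂/n₁ = 4, Var(x̄₁−x̄₂) = σ²(1/n₁ + 1/(k·n₁)) = σ²·(k+1)/(k·n₁).
So n₁ = (1 + 1/k)·((z_{α/2} + z_β)/d)² = 1.250 × (2.996/0.61)².
n₁ = 1.250 × 24.12 = 30.2.
Round up: n₁ = 31, giving n₂ = 4 × 31 = 124.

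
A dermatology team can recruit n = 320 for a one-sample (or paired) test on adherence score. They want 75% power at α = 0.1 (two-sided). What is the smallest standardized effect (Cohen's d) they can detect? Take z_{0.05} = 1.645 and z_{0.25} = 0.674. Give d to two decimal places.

d_min ≈ 0.13

For a single sample (or paired design) of n = 320: d_min = (z_{α/2} + z_β)/√n.
z-sum = 1.645 + 0.674 = 2.319.
d_min = 2.319 / √320 = 2.319 / 17.889 = 0.130.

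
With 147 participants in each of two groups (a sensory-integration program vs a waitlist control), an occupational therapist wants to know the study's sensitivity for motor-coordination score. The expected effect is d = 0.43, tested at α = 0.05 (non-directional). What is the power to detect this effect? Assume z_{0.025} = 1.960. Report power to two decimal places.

For two equal groups, power = Φ(d·√(n/2) − z_{α/2}).
d·√(n/2) = 0.43 × √(147/2) = 0.43 × 8.573 = 3.686.
z_β = 3.686 − 1.960 = 1.726.
Power = Φ(1.726) = 0.958.

power ≈ 0.96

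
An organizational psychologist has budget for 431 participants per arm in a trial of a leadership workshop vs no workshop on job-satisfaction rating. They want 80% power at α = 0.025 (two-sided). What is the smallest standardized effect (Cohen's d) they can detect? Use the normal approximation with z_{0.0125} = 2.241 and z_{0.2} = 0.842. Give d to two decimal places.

d_min ≈ 0.21

For two independent groups of n = 431 each: d_min = (z_{α/2} + z_β)·√(2/n).
z-sum = 2.241 + 0.842 = 3.083.
d_min = 3.083 × √(2/431) = 3.083 × 0.0681 = 0.210.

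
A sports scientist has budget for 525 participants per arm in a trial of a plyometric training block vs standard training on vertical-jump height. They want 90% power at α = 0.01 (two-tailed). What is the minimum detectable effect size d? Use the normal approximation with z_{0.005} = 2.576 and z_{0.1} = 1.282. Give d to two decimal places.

For two independent groups of n = 525 each: d_min = (z_{α/2} + z_β)·√(2/n).
z-sum = 2.576 + 1.282 = 3.858.
d_min = 3.858 × √(2/525) = 3.858 × 0.0617 = 0.238.

d_min ≈ 0.24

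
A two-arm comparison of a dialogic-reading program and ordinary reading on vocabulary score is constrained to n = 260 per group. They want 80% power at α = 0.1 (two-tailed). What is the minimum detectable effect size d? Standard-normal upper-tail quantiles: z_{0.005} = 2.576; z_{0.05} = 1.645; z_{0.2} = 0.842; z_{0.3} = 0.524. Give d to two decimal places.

For two independent groups of n = 260 each: d_min = (z_{α/2} + z_β)·√(2/n).
z-sum = 1.645 + 0.842 = 2.487.
d_min = 2.487 × √(2/260) = 2.487 × 0.0877 = 0.218.

d_min ≈ 0.22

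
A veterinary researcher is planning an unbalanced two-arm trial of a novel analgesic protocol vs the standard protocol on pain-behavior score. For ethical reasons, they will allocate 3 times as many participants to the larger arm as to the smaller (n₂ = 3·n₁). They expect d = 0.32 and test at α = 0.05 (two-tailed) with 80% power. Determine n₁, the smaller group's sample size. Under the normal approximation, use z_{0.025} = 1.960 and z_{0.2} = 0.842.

With allocation ratio k = n₂/n₁ = 3, Var(x̄₁−x̄₂) = σ²(1/n₁ + 1/(k·n₁)) = σ²·(k+1)/(k·n₁).
So n₁ = (1 + 1/k)·((z_{α/2} + z_β)/d)² = 1.333 × (2.802/0.32)².
n₁ = 1.333 × 76.67 = 102.2.
Round up: n₁ = 103, giving n₂ = 3 × 103 = 309.

n₁ = 103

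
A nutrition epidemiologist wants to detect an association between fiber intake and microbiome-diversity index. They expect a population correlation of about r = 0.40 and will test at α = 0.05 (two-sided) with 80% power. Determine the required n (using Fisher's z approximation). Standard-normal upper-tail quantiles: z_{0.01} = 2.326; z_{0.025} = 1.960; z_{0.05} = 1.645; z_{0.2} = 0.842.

n = 47

Fisher's z: C = ½·ln((1+r)/(1−r)) = ½·ln(2.3333) = 0.4236.
n = ((z_{α/2} + z_β)/C)² + 3.
(1.960 + 0.842) / 0.4236 = 2.802 / 0.4236 = 6.615.
n = 6.615² + 3 = 43.75 + 3 = 46.8.
Round up.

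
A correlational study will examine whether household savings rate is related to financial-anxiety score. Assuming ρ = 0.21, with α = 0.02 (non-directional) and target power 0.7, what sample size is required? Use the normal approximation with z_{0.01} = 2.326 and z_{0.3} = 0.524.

Fisher's z: C = ½·ln((1+r)/(1−r)) = ½·ln(1.5316) = 0.2132.
n = ((z_{α/2} + z_β)/C)² + 3.
(2.326 + 0.524) / 0.2132 = 2.850 / 0.2132 = 13.368.
n = 13.368² + 3 = 178.70 + 3 = 181.7.
Round up.

n = 182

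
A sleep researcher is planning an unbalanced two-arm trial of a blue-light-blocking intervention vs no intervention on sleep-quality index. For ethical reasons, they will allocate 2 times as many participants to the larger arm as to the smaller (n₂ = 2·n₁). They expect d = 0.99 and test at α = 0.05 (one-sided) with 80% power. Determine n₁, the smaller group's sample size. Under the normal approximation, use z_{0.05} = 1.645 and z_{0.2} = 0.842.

n₁ = 10

With allocation ratio k = n₂/n₁ = 2, Var(x̄₁−x̄₂) = σ²(1/n₁ + 1/(k·n₁)) = σ²·(k+1)/(k·n₁).
So n₁ = (1 + 1/k)·((z_{α} + z_β)/d)² = 1.500 × (2.487/0.99)².
n₁ = 1.500 × 6.31 = 9.5.
Round up: n₁ = 10, giving n₂ = 2 × 10 = 20.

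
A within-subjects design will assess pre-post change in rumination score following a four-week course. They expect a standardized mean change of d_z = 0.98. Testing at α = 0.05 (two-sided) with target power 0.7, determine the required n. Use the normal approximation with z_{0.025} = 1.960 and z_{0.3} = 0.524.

For a paired (one-sample on differences) test: n = ((z_{α/2} + z_β) / d)².
z_{α/2} + z_β = 1.960 + 0.524 = 2.484.
n = (2.484 / 0.98)² = 2.535² = 6.42.
Round up.

n = 7 pairs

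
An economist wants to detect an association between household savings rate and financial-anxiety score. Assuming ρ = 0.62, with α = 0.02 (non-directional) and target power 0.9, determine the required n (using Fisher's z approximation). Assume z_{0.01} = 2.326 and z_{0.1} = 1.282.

n = 28

Fisher's z: C = ½·ln((1+r)/(1−r)) = ½·ln(4.2632) = 0.7250.
n = ((z_{α/2} + z_β)/C)² + 3.
(2.326 + 1.282) / 0.7250 = 3.608 / 0.7250 = 4.977.
n = 4.977² + 3 = 24.77 + 3 = 27.8.
Round up.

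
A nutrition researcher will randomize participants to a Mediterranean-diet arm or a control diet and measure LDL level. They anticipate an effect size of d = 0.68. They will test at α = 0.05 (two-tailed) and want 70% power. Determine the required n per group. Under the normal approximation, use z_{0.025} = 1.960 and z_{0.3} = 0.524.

For two independent groups with equal n: n = 2·((z_{α/2} + z_β) / d)².
z_{α/2} + z_β = 1.960 + 0.524 = 2.484.
n = 2 × (2.484 / 0.68)² = 2 × 3.653² = 2 × 13.34 = 26.7.
Round up to the next whole participant.

n = 27 per group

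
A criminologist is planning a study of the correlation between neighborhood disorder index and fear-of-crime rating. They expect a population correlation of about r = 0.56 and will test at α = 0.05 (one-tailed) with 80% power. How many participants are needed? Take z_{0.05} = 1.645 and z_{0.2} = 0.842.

n = 19

Fisher's z: C = ½·ln((1+r)/(1−r)) = ½·ln(3.5455) = 0.6328.
n = ((z_{α} + z_β)/C)² + 3.
(1.645 + 0.842) / 0.6328 = 2.487 / 0.6328 = 3.930.
n = 3.930² + 3 = 15.45 + 3 = 18.4.
Round up.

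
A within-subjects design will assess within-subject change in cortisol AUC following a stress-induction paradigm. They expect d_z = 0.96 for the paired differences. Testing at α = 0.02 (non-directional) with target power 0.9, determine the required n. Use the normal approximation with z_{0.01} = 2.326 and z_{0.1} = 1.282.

For a paired (one-sample on differences) test: n = ((z_{α/2} + z_β) / d)².
z_{α/2} + z_β = 2.326 + 1.282 = 3.608.
n = (3.608 / 0.96)² = 3.758² = 14.13.
Round up.

n = 15 pairs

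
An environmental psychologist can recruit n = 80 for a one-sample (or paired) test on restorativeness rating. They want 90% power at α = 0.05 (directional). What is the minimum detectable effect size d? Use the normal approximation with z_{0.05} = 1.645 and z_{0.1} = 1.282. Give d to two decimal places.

d_min ≈ 0.33

For a single sample (or paired design) of n = 80: d_min = (z_{α} + z_β)/√n.
z-sum = 1.645 + 1.282 = 2.927.
d_min = 2.927 / √80 = 2.927 / 8.944 = 0.327.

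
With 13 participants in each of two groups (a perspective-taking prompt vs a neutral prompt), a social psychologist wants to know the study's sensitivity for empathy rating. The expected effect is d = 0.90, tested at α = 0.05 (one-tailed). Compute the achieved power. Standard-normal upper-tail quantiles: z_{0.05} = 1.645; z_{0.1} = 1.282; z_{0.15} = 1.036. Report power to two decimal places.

For two equal groups, power = Φ(d·√(n/2) − z_{α}).
d·√(n/2) = 0.90 × √(13/2) = 0.90 × 2.550 = 2.295.
z_β = 2.295 − 1.645 = 0.650.
Power = Φ(0.650) = 0.742.

power ≈ 0.74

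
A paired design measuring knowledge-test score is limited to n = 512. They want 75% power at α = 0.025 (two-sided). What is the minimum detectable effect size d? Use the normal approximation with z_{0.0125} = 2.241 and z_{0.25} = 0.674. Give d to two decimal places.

For a single sample (or paired design) of n = 512: d_min = (z_{α/2} + z_β)/√n.
z-sum = 2.241 + 0.674 = 2.915.
d_min = 2.915 / √512 = 2.915 / 22.627 = 0.129.

d_min ≈ 0.13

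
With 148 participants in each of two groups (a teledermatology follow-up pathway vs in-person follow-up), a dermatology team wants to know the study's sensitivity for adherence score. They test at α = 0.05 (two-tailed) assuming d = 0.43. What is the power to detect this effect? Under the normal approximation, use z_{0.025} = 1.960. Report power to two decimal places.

power ≈ 0.96

For two equal groups, power = Φ(d·√(n/2) − z_{α/2}).
d·√(n/2) = 0.43 × √(148/2) = 0.43 × 8.602 = 3.699.
z_β = 3.699 − 1.960 = 1.739.
Power = Φ(1.739) = 0.959.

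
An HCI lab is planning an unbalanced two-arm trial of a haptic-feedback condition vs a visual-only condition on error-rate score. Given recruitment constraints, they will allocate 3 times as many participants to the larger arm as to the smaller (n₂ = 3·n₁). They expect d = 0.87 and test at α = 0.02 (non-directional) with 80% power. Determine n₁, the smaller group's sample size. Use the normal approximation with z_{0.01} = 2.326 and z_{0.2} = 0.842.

With allocation ratio k = n₂/n₁ = 3, Var(x̄₁−x̄₂) = σ²(1/n₁ + 1/(k·n₁)) = σ²·(k+1)/(k·n₁).
So n₁ = (1 + 1/k)·((z_{α/2} + z_β)/d)² = 1.333 × (3.168/0.87)².
n₁ = 1.333 × 13.26 = 17.7.
Round up: n₁ = 18, giving n₂ = 3 × 18 = 54.

n₁ = 18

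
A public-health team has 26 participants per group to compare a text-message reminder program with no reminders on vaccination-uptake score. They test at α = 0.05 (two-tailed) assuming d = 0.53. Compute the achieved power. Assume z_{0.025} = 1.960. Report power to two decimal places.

power ≈ 0.48

For two equal groups, power = Φ(d·√(n/2) − z_{α/2}).
d·√(n/2) = 0.53 × √(26/2) = 0.53 × 3.606 = 1.911.
z_β = 1.911 − 1.960 = -0.049.
Power = Φ(-0.049) = 0.480.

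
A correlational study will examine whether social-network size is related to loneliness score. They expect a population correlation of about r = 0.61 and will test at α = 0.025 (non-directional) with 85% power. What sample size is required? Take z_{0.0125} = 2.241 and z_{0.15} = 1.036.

Fisher's z: C = ½·ln((1+r)/(1−r)) = ½·ln(4.1282) = 0.7089.
n = ((z_{α/2} + z_β)/C)² + 3.
(2.241 + 1.036) / 0.7089 = 3.277 / 0.7089 = 4.623.
n = 4.623² + 3 = 21.37 + 3 = 24.4.
Round up.

n = 25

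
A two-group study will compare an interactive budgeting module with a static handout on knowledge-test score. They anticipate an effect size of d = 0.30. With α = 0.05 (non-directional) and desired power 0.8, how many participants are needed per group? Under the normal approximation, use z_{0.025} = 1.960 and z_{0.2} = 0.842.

n = 175 per group

For two independent groups with equal n: n = 2·((z_{α/2} + z_β) / d)².
z_{α/2} + z_β = 1.960 + 0.842 = 2.802.
n = 2 × (2.802 / 0.30)² = 2 × 9.340² = 2 × 87.24 = 174.5.
Round up to the next whole participant.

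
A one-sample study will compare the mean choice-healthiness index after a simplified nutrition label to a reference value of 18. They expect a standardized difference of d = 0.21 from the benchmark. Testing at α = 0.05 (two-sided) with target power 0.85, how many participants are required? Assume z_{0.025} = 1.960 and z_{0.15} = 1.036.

n = 204

For a one-sample test: n = ((z_{α/2} + z_β) / d)².
z_{α/2} + z_β = 1.960 + 1.036 = 2.996.
n = (2.996 / 0.21)² = 14.267² = 203.54.
Round up.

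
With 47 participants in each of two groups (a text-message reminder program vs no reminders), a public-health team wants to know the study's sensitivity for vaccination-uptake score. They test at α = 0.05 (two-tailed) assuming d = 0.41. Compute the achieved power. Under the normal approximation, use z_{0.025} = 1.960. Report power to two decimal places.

For two equal groups, power = Φ(d·√(n/2) − z_{α/2}).
d·√(n/2) = 0.41 × √(47/2) = 0.41 × 4.848 = 1.988.
z_β = 1.988 − 1.960 = 0.028.
Power = Φ(0.028) = 0.511.

power ≈ 0.51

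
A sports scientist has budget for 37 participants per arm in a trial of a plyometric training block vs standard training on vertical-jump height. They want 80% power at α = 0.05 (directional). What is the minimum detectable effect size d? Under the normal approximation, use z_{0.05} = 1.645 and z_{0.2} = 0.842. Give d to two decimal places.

For two independent groups of n = 37 each: d_min = (z_{α} + z_β)·√(2/n).
z-sum = 1.645 + 0.842 = 2.487.
d_min = 2.487 × √(2/37) = 2.487 × 0.2325 = 0.578.

d_min ≈ 0.58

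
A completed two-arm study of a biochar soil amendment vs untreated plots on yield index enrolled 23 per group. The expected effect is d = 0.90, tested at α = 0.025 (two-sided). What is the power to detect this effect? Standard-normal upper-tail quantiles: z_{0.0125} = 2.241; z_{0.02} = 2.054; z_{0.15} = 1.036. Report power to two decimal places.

For two equal groups, power = Φ(d·√(n/2) − z_{α/2}).
d·√(n/2) = 0.90 × √(23/2) = 0.90 × 3.391 = 3.052.
z_β = 3.052 − 2.241 = 0.811.
Power = Φ(0.811) = 0.791.

power ≈ 0.79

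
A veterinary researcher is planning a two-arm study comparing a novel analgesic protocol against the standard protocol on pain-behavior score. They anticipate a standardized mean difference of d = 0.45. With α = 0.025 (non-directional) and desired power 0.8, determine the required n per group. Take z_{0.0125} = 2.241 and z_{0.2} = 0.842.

For two independent groups with equal n: n = 2·((z_{α/2} + z_β) / d)².
z_{α/2} + z_β = 2.241 + 0.842 = 3.083.
n = 2 × (3.083 / 0.45)² = 2 × 6.851² = 2 × 46.94 = 93.9.
Round up to the next whole participant.

n = 94 per group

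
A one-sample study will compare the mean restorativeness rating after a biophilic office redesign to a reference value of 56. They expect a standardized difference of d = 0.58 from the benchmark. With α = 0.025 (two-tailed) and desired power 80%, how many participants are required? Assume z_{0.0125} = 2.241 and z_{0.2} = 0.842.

For a one-sample test: n = ((z_{α/2} + z_β) / d)².
z_{α/2} + z_β = 2.241 + 0.842 = 3.083.
n = (3.083 / 0.58)² = 5.316² = 28.25.
Round up.

n = 29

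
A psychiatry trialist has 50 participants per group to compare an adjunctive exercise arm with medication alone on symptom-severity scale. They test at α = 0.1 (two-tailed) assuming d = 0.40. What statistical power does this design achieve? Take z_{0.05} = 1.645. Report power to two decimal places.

power ≈ 0.64

For two equal groups, power = Φ(d·√(n/2) − z_{α/2}).
d·√(n/2) = 0.40 × √(50/2) = 0.40 × 5.000 = 2.000.
z_β = 2.000 − 1.645 = 0.355.
Power = Φ(0.355) = 0.639.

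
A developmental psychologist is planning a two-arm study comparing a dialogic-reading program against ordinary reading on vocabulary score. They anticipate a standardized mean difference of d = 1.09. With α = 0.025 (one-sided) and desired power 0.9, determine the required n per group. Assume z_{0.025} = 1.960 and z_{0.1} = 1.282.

For two independent groups with equal n: n = 2·((z_{α} + z_β) / d)².
z_{α} + z_β = 1.960 + 1.282 = 3.242.
n = 2 × (3.242 / 1.09)² = 2 × 2.974² = 2 × 8.85 = 17.7.
Round up to the next whole participant.

n = 18 per group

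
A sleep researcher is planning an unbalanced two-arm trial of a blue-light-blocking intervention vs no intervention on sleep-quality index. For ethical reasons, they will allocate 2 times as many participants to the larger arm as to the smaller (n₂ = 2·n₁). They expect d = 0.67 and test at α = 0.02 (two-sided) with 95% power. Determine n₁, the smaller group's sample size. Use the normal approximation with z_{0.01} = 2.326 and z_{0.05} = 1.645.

n₁ = 53

With allocation ratio k = n₂/n₁ = 2, Var(x̄₁−x̄₂) = σ²(1/n₁ + 1/(k·n₁)) = σ²·(k+1)/(k·n₁).
So n₁ = (1 + 1/k)·((z_{α/2} + z_β)/d)² = 1.500 × (3.971/0.67)².
n₁ = 1.500 × 35.13 = 52.7.
Round up: n₁ = 53, giving n₂ = 2 × 53 = 106.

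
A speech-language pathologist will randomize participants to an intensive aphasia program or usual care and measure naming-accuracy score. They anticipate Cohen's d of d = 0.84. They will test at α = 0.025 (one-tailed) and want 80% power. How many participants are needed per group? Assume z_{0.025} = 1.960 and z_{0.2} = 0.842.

n = 23 per group

For two independent groups with equal n: n = 2·((z_{α} + z_β) / d)².
z_{α} + z_β = 1.960 + 0.842 = 2.802.
n = 2 × (2.802 / 0.84)² = 2 × 3.336² = 2 × 11.13 = 22.3.
Round up to the next whole participant.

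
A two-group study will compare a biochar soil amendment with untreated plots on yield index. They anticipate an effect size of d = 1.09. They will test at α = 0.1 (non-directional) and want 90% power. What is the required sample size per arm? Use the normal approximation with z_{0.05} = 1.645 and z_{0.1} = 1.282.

For two independent groups with equal n: n = 2·((z_{α/2} + z_β) / d)².
z_{α/2} + z_β = 1.645 + 1.282 = 2.927.
n = 2 × (2.927 / 1.09)² = 2 × 2.685² = 2 × 7.21 = 14.4.
Round up to the next whole participant.

n = 15 per group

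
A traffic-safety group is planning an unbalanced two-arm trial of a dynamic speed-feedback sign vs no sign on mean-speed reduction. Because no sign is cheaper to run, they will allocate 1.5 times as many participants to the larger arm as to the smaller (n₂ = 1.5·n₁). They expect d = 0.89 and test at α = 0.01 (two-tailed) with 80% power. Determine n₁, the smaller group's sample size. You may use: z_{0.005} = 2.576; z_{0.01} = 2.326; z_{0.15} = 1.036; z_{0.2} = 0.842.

n₁ = 25

With allocation ratio k = n₂/n₁ = 1.5, Var(x̄₁−x̄₂) = σ²(1/n₁ + 1/(k·n₁)) = σ²·(k+1)/(k·n₁).
So n₁ = (1 + 1/k)·((z_{α/2} + z_β)/d)² = 1.667 × (3.418/0.89)².
n₁ = 1.667 × 14.75 = 24.6.
Round up: n₁ = 25, giving n₂ = ⌈1.5 × 25⌉ = ⌈37.5⌉ = 38.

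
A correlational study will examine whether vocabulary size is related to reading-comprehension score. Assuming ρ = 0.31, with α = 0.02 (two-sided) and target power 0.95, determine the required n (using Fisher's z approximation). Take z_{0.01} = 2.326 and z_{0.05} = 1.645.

Fisher's z: C = ½·ln((1+r)/(1−r)) = ½·ln(1.8986) = 0.3205.
n = ((z_{α/2} + z_β)/C)² + 3.
(2.326 + 1.645) / 0.3205 = 3.971 / 0.3205 = 12.390.
n = 12.390² + 3 = 153.51 + 3 = 156.5.
Round up.

n = 157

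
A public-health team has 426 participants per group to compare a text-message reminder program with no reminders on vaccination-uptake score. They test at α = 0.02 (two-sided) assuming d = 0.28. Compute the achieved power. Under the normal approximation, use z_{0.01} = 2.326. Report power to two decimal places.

power ≈ 0.96

For two equal groups, power = Φ(d·√(n/2) − z_{α/2}).
d·√(n/2) = 0.28 × √(426/2) = 0.28 × 14.595 = 4.086.
z_β = 4.086 − 2.326 = 1.760.
Power = Φ(1.760) = 0.961.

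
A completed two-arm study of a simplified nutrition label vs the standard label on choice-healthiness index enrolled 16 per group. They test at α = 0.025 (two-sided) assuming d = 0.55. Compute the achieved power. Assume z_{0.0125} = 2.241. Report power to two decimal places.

For two equal groups, power = Φ(d·√(n/2) − z_{α/2}).
d·√(n/2) = 0.55 × √(16/2) = 0.55 × 2.828 = 1.556.
z_β = 1.556 − 2.241 = -0.685.
Power = Φ(-0.685) = 0.247.

power ≈ 0.25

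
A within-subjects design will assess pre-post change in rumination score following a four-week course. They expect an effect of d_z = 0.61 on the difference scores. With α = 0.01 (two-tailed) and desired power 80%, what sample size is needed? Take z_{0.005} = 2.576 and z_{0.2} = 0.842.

n = 32 pairs

For a paired (one-sample on differences) test: n = ((z_{α/2} + z_β) / d)².
z_{α/2} + z_β = 2.576 + 0.842 = 3.418.
n = (3.418 / 0.61)² = 5.603² = 31.40.
Round up.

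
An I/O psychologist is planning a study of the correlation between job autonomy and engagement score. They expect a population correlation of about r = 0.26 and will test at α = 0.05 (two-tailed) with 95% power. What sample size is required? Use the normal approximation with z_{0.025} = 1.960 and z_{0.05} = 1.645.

n = 187

Fisher's z: C = ½·ln((1+r)/(1−r)) = ½·ln(1.7027) = 0.2661.
n = ((z_{α/2} + z_β)/C)² + 3.
(1.960 + 1.645) / 0.2661 = 3.605 / 0.2661 = 13.548.
n = 13.548² + 3 = 183.54 + 3 = 186.5.
Round up.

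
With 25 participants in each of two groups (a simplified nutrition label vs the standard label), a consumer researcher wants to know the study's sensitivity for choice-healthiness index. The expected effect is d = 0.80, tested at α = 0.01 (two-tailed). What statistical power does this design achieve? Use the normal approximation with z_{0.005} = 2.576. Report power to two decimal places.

power ≈ 0.60

For two equal groups, power = Φ(d·√(n/2) − z_{α/2}).
d·√(n/2) = 0.80 × √(25/2) = 0.80 × 3.536 = 2.828.
z_β = 2.828 − 2.576 = 0.252.
Power = Φ(0.252) = 0.600.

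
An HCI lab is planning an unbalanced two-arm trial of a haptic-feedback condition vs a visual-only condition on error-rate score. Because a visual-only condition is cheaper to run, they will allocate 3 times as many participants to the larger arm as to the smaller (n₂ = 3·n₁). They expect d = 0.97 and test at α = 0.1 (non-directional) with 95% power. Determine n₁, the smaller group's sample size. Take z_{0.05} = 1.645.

With allocation ratio k = n₂/n₁ = 3, Var(x̄₁−x̄₂) = σ²(1/n₁ + 1/(k·n₁)) = σ²·(k+1)/(k·n₁).
So n₁ = (1 + 1/k)·((z_{α/2} + z_β)/d)² = 1.333 × (3.290/0.97)².
n₁ = 1.333 × 11.50 = 15.3.
Round up: n₁ = 16, giving n₂ = 3 × 16 = 48.

n₁ = 16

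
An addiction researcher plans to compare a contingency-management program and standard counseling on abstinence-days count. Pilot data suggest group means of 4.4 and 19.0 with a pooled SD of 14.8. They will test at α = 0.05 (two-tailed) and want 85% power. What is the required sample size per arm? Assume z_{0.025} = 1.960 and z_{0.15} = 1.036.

Cohen's d = |M₁ − M₂| / SD_pooled = |4.4 − 19.0| / 14.8 = 14.6 / 14.8 = 0.986.
For two independent groups with equal n: n = 2·((z_{α/2} + z_β) / d)².
z_{α/2} + z_β = 1.960 + 1.036 = 2.996.
n = 2 × (2.996 / 0.986)² = 2 × 3.039² = 2 × 9.23 = 18.5.
Round up to the next whole participant.

n = 19 per group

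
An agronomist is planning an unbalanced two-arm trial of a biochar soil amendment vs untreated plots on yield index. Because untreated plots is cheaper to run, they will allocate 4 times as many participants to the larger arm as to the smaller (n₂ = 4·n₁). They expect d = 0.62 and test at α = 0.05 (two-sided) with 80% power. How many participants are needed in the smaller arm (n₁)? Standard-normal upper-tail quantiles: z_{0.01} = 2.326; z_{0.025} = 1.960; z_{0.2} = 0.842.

With allocation ratio k = n₂/n₁ = 4, Var(x̄₁−x̄₂) = σ²(1/n₁ + 1/(k·n₁)) = σ²·(k+1)/(k·n₁).
So n₁ = (1 + 1/k)·((z_{α/2} + z_β)/d)² = 1.250 × (2.802/0.62)².
n₁ = 1.250 × 20.42 = 25.5.
Round up: n₁ = 26, giving n₂ = 4 × 26 = 104.

n₁ = 26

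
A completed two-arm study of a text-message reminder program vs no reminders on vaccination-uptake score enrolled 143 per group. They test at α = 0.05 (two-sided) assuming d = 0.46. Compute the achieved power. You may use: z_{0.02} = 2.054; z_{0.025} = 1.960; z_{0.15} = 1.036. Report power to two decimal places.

For two equal groups, power = Φ(d·√(n/2) − z_{α/2}).
d·√(n/2) = 0.46 × √(143/2) = 0.46 × 8.456 = 3.890.
z_β = 3.890 − 1.960 = 1.930.
Power = Φ(1.930) = 0.973.

power ≈ 0.97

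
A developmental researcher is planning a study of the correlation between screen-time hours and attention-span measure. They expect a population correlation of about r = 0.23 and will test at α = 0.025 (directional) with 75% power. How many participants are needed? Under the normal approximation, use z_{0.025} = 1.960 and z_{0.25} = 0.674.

n = 130

Fisher's z: C = ½·ln((1+r)/(1−r)) = ½·ln(1.5974) = 0.2342.
n = ((z_{α} + z_β)/C)² + 3.
(1.960 + 0.674) / 0.2342 = 2.634 / 0.2342 = 11.247.
n = 11.247² + 3 = 126.49 + 3 = 129.5.
Round up.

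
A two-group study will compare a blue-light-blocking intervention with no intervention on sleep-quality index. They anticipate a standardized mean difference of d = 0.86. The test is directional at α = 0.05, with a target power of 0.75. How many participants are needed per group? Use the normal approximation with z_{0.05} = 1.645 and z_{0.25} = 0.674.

For two independent groups with equal n: n = 2·((z_{α} + z_β) / d)².
z_{α} + z_β = 1.645 + 0.674 = 2.319.
n = 2 × (2.319 / 0.86)² = 2 × 2.697² = 2 × 7.27 = 14.5.
Round up to the next whole participant.

n = 15 per group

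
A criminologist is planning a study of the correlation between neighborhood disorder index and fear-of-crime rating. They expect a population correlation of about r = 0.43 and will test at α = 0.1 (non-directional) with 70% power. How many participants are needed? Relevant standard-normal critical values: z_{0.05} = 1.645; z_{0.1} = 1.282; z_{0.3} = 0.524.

Fisher's z: C = ½·ln((1+r)/(1−r)) = ½·ln(2.5088) = 0.4599.
n = ((z_{α/2} + z_β)/C)² + 3.
(1.645 + 0.524) / 0.4599 = 2.169 / 0.4599 = 4.716.
n = 4.716² + 3 = 22.24 + 3 = 25.2.
Round up.

n = 26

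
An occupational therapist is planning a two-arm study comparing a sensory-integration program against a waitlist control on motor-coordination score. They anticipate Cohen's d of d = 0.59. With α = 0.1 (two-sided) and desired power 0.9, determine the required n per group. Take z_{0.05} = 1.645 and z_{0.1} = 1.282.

For two independent groups with equal n: n = 2·((z_{α/2} + z_β) / d)².
z_{α/2} + z_β = 1.645 + 1.282 = 2.927.
n = 2 × (2.927 / 0.59)² = 2 × 4.961² = 2 × 24.61 = 49.2.
Round up to the next whole participant.

n = 50 per group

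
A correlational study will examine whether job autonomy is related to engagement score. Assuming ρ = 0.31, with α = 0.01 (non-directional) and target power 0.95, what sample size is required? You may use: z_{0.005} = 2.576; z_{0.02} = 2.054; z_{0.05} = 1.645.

Fisher's z: C = ½·ln((1+r)/(1−r)) = ½·ln(1.8986) = 0.3205.
n = ((z_{α/2} + z_β)/C)² + 3.
(2.576 + 1.645) / 0.3205 = 4.221 / 0.3205 = 13.170.
n = 13.170² + 3 = 173.45 + 3 = 176.5.
Round up.

n = 177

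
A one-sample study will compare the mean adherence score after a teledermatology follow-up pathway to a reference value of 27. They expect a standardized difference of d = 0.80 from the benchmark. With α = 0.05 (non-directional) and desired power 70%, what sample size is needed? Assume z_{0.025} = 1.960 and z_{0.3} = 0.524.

n = 10

For a one-sample test: n = ((z_{α/2} + z_β) / d)².
z_{α/2} + z_β = 1.960 + 0.524 = 2.484.
n = (2.484 / 0.80)² = 3.105² = 9.64.
Round up.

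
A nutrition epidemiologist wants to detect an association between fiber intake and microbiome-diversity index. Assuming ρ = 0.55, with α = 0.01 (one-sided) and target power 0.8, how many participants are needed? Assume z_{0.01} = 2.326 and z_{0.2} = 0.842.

n = 30

Fisher's z: C = ½·ln((1+r)/(1−r)) = ½·ln(3.4444) = 0.6184.
n = ((z_{α} + z_β)/C)² + 3.
(2.326 + 0.842) / 0.6184 = 3.168 / 0.6184 = 5.123.
n = 5.123² + 3 = 26.24 + 3 = 29.2.
Round up.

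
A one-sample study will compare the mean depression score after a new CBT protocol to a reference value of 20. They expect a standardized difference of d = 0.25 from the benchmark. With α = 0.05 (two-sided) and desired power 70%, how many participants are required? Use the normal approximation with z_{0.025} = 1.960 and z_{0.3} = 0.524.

For a one-sample test: n = ((z_{α/2} + z_β) / d)².
z_{α/2} + z_β = 1.960 + 0.524 = 2.484.
n = (2.484 / 0.25)² = 9.936² = 98.72.
Round up.

n = 99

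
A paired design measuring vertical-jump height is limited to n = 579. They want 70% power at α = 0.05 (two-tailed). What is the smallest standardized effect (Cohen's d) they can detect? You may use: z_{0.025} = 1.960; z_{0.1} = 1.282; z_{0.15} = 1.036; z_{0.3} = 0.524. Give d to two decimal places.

d_min ≈ 0.10

For a single sample (or paired design) of n = 579: d_min = (z_{α/2} + z_β)/√n.
z-sum = 1.960 + 0.524 = 2.484.
d_min = 2.484 / √579 = 2.484 / 24.062 = 0.103.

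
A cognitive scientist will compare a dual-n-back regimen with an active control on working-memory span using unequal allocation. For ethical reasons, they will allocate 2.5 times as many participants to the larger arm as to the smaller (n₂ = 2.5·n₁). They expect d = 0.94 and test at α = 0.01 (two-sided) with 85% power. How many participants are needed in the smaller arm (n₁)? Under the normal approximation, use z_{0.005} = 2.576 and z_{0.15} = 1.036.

With allocation ratio k = n₂/n₁ = 2.5, Var(x̄₁−x̄₂) = σ²(1/n₁ + 1/(k·n₁)) = σ²·(k+1)/(k·n₁).
So n₁ = (1 + 1/k)·((z_{α/2} + z_β)/d)² = 1.400 × (3.612/0.94)².
n₁ = 1.400 × 14.77 = 20.7.
Round up: n₁ = 21, giving n₂ = ⌈2.5 × 21⌉ = ⌈52.5⌉ = 53.

n₁ = 21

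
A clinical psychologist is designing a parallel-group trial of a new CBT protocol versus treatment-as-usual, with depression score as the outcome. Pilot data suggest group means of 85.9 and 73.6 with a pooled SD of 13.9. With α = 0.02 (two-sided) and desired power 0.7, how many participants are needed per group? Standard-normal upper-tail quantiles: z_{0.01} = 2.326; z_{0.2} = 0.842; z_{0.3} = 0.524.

Cohen's d = |M₁ − M₂| / SD_pooled = |85.9 − 73.6| / 13.9 = 12.3 / 13.9 = 0.885.
For two independent groups with equal n: n = 2·((z_{α/2} + z_β) / d)².
z_{α/2} + z_β = 2.326 + 0.524 = 2.850.
n = 2 × (2.850 / 0.885)² = 2 × 3.220² = 2 × 10.37 = 20.7.
Round up to the next whole participant.

n = 21 per group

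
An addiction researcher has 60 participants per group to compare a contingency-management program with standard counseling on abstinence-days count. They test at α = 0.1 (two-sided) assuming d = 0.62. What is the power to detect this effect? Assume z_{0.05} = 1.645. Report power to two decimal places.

For two equal groups, power = Φ(d·√(n/2) − z_{α/2}).
d·√(n/2) = 0.62 × √(60/2) = 0.62 × 5.477 = 3.396.
z_β = 3.396 − 1.645 = 1.751.
Power = Φ(1.751) = 0.960.

power ≈ 0.96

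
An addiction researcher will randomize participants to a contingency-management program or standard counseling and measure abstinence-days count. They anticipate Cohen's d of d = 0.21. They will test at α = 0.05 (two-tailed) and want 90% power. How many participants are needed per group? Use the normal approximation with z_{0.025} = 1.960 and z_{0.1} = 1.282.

For two independent groups with equal n: n = 2·((z_{α/2} + z_β) / d)².
z_{α/2} + z_β = 1.960 + 1.282 = 3.242.
n = 2 × (3.242 / 0.21)² = 2 × 15.438² = 2 × 238.33 = 476.7.
Round up to the next whole participant.

n = 477 per group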